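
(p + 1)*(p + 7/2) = p^2 + 9*p/2 + 7/2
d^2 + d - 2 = (d - 1)*(d + 2)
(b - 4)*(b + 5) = b^2 + b - 20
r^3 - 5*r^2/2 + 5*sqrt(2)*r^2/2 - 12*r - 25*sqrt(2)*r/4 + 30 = (r - 5/2)*(r - 3*sqrt(2)/2)*(r + 4*sqrt(2))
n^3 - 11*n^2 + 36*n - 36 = (n - 6)*(n - 3)*(n - 2)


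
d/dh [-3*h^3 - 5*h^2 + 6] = h*(-9*h - 10)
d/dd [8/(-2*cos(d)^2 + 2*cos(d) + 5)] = 16*(sin(d) - sin(2*d))/(2*cos(d) - cos(2*d) + 4)^2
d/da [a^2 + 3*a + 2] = 2*a + 3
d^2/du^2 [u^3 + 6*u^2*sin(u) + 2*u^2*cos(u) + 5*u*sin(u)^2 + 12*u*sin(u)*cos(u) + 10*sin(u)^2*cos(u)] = -6*u^2*sin(u) - 2*u^2*cos(u) - 8*u*sin(u) - 24*u*sin(2*u) + 24*u*cos(u) + 10*u*cos(2*u) + 6*u + 12*sin(u) + 10*sin(2*u) + 3*cos(u)/2 + 24*cos(2*u) + 45*cos(3*u)/2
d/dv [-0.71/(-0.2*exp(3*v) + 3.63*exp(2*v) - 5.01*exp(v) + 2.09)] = (-0.426*exp(2*v) + 5.1546*exp(v) - 3.5571)*exp(v)/(0.2*exp(3*v) - 3.63*exp(2*v) + 5.01*exp(v) - 2.09)^2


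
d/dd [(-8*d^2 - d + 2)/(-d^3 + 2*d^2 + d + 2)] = 2*(-4*d^4 - d^3 - 20*d - 2)/(d^6 - 4*d^5 + 2*d^4 + 9*d^2 + 4*d + 4)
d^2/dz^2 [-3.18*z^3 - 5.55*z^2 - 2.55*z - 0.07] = -19.08*z - 11.1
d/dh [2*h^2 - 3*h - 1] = 4*h - 3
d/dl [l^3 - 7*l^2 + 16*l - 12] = 3*l^2 - 14*l + 16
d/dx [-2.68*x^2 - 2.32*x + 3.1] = -5.36*x - 2.32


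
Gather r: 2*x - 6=2*x - 6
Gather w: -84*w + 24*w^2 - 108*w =24*w^2 - 192*w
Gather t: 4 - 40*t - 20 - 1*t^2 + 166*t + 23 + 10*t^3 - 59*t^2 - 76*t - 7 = 10*t^3 - 60*t^2 + 50*t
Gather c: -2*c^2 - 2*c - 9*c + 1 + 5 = -2*c^2 - 11*c + 6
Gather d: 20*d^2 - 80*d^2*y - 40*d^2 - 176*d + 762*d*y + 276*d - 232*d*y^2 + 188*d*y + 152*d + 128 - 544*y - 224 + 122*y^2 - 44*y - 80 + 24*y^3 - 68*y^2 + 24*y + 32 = d^2*(-80*y - 20) + d*(-232*y^2 + 950*y + 252) + 24*y^3 + 54*y^2 - 564*y - 144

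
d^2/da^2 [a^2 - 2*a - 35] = 2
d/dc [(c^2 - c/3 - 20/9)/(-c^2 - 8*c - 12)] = (-75*c^2 - 256*c - 124)/(9*(c^4 + 16*c^3 + 88*c^2 + 192*c + 144))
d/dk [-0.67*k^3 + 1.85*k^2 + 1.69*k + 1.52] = -2.01*k^2 + 3.7*k + 1.69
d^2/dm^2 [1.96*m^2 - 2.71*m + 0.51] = 3.92000000000000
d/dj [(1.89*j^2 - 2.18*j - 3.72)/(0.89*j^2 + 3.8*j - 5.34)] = (9.1222*j^2 - 13.5636*j + 25.7772)/(0.7921*j^4 + 6.764*j^3 + 4.9348*j^2 - 40.584*j + 28.5156)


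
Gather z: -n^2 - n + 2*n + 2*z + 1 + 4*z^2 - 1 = -n^2 + n + 4*z^2 + 2*z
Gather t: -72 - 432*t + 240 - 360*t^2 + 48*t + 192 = -360*t^2 - 384*t + 360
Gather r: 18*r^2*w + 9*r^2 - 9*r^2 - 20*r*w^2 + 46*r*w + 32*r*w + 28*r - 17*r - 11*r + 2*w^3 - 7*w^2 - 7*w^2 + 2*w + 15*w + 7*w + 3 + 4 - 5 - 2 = 18*r^2*w + r*(-20*w^2 + 78*w) + 2*w^3 - 14*w^2 + 24*w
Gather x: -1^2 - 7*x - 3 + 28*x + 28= 21*x + 24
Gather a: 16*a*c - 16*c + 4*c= 16*a*c - 12*c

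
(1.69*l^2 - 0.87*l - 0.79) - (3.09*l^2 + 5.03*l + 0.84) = -1.4*l^2 - 5.9*l - 1.63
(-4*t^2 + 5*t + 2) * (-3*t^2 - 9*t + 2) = 12*t^4 + 21*t^3 - 59*t^2 - 8*t + 4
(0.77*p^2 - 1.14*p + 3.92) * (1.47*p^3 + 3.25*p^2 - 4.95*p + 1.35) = 1.1319*p^5 + 0.8267*p^4 - 1.7541*p^3 + 19.4225*p^2 - 20.943*p + 5.292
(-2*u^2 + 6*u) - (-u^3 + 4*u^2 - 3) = u^3 - 6*u^2 + 6*u + 3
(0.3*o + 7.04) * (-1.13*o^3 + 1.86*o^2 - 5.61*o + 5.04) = -0.339*o^4 - 7.3972*o^3 + 11.4114*o^2 - 37.9824*o + 35.4816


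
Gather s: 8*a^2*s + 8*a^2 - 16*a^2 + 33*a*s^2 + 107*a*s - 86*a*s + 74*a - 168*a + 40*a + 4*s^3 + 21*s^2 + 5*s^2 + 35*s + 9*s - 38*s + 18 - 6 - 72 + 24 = -8*a^2 - 54*a + 4*s^3 + s^2*(33*a + 26) + s*(8*a^2 + 21*a + 6) - 36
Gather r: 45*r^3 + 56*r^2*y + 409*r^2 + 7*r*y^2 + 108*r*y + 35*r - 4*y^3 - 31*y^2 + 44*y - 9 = 45*r^3 + r^2*(56*y + 409) + r*(7*y^2 + 108*y + 35) - 4*y^3 - 31*y^2 + 44*y - 9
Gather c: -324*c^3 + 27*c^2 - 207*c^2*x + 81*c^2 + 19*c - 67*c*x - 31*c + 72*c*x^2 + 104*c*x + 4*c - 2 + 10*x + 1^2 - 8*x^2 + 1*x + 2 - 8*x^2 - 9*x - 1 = -324*c^3 + c^2*(108 - 207*x) + c*(72*x^2 + 37*x - 8) - 16*x^2 + 2*x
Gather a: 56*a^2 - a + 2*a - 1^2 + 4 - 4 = 56*a^2 + a - 1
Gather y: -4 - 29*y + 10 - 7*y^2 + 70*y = -7*y^2 + 41*y + 6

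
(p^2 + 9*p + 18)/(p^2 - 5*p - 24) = (p + 6)/(p - 8)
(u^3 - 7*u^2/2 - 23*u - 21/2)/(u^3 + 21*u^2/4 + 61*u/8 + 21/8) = 4*(u - 7)/(4*u + 7)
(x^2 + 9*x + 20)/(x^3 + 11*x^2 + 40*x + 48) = (x + 5)/(x^2 + 7*x + 12)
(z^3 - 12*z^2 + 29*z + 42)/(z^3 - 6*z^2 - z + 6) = (z - 7)/(z - 1)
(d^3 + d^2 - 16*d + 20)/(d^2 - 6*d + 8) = (d^2 + 3*d - 10)/(d - 4)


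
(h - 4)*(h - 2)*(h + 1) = h^3 - 5*h^2 + 2*h + 8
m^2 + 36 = (m - 6*I)*(m + 6*I)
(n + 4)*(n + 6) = n^2 + 10*n + 24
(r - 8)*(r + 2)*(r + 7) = r^3 + r^2 - 58*r - 112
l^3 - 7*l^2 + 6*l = l*(l - 6)*(l - 1)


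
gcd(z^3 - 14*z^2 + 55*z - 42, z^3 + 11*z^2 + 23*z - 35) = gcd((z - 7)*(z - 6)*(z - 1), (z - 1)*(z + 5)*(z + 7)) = z - 1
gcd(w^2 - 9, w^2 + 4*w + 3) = w + 3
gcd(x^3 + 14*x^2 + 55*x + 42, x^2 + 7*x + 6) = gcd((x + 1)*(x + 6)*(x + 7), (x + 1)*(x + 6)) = x^2 + 7*x + 6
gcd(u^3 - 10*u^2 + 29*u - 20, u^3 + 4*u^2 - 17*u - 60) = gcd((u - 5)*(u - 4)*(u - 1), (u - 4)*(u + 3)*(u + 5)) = u - 4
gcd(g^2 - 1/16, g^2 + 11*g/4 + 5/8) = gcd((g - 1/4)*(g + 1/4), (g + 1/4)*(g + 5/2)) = g + 1/4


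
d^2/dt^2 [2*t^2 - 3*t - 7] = 4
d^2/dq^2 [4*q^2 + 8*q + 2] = 8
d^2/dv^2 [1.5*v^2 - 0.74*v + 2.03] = 3.00000000000000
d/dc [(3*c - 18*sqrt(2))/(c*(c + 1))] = 3*(-c^2 + 12*sqrt(2)*c + 6*sqrt(2))/(c^2*(c^2 + 2*c + 1))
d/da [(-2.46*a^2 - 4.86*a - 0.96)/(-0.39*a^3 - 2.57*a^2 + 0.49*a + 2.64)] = (-0.9594*a^4 - 3.7908*a^3 - 14.8188*a^2 - 17.9232*a - 12.36)/(0.1521*a^6 + 2.0046*a^5 + 6.2227*a^4 - 4.5778*a^3 - 13.3295*a^2 + 2.5872*a + 6.9696)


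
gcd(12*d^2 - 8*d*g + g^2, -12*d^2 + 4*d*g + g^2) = 2*d - g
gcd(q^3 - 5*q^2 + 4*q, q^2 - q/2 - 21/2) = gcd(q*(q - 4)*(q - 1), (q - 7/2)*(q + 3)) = 1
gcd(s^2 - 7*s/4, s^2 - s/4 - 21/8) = s - 7/4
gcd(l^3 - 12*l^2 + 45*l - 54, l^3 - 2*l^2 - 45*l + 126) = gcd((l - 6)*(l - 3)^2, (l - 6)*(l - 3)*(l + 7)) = l^2 - 9*l + 18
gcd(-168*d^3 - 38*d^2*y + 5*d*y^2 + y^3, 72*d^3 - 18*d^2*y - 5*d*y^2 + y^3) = -24*d^2 - 2*d*y + y^2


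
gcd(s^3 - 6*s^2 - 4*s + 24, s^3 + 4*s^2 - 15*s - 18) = 1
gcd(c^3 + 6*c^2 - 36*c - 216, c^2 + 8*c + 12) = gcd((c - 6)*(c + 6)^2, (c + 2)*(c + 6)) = c + 6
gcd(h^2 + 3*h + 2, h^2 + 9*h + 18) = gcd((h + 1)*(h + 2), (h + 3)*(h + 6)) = 1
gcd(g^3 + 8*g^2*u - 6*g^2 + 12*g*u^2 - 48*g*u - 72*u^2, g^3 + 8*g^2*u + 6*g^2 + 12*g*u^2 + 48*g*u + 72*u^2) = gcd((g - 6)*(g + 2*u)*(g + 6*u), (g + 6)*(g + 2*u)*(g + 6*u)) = g^2 + 8*g*u + 12*u^2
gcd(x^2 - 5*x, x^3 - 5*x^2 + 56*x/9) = x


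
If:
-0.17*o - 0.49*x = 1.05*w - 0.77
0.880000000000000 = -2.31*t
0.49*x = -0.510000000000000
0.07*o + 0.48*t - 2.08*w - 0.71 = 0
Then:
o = 8.43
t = -0.38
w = -0.15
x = -1.04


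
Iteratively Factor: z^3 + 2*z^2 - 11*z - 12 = (z + 4)*(z^2 - 2*z - 3) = (z + 1)*(z + 4)*(z - 3)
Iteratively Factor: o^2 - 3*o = (o - 3)*(o)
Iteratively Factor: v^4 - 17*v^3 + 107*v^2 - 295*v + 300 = (v - 5)*(v^3 - 12*v^2 + 47*v - 60) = (v - 5)*(v - 4)*(v^2 - 8*v + 15) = (v - 5)^2*(v - 4)*(v - 3)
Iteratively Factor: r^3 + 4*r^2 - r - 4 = (r - 1)*(r^2 + 5*r + 4) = (r - 1)*(r + 4)*(r + 1)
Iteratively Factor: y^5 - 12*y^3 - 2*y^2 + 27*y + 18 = (y + 1)*(y^4 - y^3 - 11*y^2 + 9*y + 18) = (y - 3)*(y + 1)*(y^3 + 2*y^2 - 5*y - 6) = (y - 3)*(y + 1)*(y + 3)*(y^2 - y - 2) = (y - 3)*(y + 1)^2*(y + 3)*(y - 2)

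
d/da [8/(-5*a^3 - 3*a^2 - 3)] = 24*a*(5*a + 2)/(5*a^3 + 3*a^2 + 3)^2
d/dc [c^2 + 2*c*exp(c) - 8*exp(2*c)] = 2*c*exp(c) + 2*c - 16*exp(2*c) + 2*exp(c)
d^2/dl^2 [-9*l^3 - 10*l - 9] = -54*l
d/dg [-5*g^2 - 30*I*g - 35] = -10*g - 30*I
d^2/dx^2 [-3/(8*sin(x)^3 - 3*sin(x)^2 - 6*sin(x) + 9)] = 18*(-(3*sin(3*x) - cos(2*x))*(-4*sin(3*x) + 3*cos(2*x) + 15)/2 + 12*(-4*sin(x)^2 + sin(x) + 1)^2*cos(x)^2)/(3*sin(x)^2 + 2*sin(3*x) - 9)^3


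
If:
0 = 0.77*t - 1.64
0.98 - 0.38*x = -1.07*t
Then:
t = 2.13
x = 8.58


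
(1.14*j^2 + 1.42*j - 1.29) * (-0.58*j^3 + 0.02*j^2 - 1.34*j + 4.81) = -0.6612*j^5 - 0.8008*j^4 - 0.751*j^3 + 3.5548*j^2 + 8.5588*j - 6.2049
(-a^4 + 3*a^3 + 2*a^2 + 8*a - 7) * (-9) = 9*a^4 - 27*a^3 - 18*a^2 - 72*a + 63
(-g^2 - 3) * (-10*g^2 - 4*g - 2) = 10*g^4 + 4*g^3 + 32*g^2 + 12*g + 6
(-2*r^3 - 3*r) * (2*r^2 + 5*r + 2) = -4*r^5 - 10*r^4 - 10*r^3 - 15*r^2 - 6*r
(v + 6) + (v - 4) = 2*v + 2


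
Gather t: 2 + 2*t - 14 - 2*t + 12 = 0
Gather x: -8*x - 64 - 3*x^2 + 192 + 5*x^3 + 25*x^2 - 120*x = 5*x^3 + 22*x^2 - 128*x + 128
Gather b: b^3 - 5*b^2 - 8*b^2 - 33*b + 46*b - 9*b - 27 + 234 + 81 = b^3 - 13*b^2 + 4*b + 288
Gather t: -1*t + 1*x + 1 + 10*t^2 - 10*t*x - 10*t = 10*t^2 + t*(-10*x - 11) + x + 1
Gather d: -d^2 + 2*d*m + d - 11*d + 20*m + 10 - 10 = -d^2 + d*(2*m - 10) + 20*m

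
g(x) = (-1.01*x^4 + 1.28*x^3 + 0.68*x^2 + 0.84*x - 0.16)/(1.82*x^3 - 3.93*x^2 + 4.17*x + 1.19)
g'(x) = (-5.46*x^2 + 7.86*x - 4.17)*(-1.01*x^4 + 1.28*x^3 + 0.68*x^2 + 0.84*x - 0.16)/(1.82*x^3 - 3.93*x^2 + 4.17*x + 1.19)^2 + (-4.04*x^3 + 3.84*x^2 + 1.36*x + 0.84)/(1.82*x^3 - 3.93*x^2 + 4.17*x + 1.19) = (-1.8382*x^6 + 7.9386*x^5 - 18.9031*x^4 + 2.81*x^3 + 11.58*x^2 + 0.3608*x + 1.6668)/(3.3124*x^6 - 14.3052*x^5 + 30.6237*x^4 - 28.4446*x^3 + 8.0355*x^2 + 9.9246*x + 1.4161)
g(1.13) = 0.53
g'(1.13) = 0.07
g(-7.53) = 3.65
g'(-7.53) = -0.55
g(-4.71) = 2.10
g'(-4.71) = -0.55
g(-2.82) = 1.09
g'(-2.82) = -0.51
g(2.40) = -0.73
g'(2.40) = -1.27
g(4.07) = -2.33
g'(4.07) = -0.75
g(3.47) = -1.85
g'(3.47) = -0.86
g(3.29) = -1.69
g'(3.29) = -0.91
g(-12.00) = 6.14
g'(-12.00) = -0.56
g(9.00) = -5.38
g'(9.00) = -0.57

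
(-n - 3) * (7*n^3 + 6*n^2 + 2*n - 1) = -7*n^4 - 27*n^3 - 20*n^2 - 5*n + 3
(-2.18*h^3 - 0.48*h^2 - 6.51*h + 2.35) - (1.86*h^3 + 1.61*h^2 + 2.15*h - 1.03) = -4.04*h^3 - 2.09*h^2 - 8.66*h + 3.38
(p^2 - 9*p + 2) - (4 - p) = p^2 - 8*p - 2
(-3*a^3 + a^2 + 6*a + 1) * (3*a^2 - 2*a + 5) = -9*a^5 + 9*a^4 + a^3 - 4*a^2 + 28*a + 5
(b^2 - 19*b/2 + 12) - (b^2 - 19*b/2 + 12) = 0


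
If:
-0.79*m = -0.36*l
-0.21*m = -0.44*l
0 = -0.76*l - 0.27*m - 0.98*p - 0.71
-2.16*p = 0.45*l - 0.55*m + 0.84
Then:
No Solution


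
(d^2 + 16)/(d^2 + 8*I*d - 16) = (d - 4*I)/(d + 4*I)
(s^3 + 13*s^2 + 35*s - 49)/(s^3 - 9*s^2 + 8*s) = (s^2 + 14*s + 49)/(s*(s - 8))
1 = 1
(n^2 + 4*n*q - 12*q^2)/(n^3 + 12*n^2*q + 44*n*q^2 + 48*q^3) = (n - 2*q)/(n^2 + 6*n*q + 8*q^2)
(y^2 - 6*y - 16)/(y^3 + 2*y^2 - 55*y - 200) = (y + 2)/(y^2 + 10*y + 25)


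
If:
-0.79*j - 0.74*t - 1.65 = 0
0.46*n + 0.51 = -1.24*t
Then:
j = -0.936708860759494*t - 2.08860759493671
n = -2.69565217391304*t - 1.10869565217391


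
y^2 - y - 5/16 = (y - 5/4)*(y + 1/4)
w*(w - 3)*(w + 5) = w^3 + 2*w^2 - 15*w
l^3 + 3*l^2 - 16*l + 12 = (l - 2)*(l - 1)*(l + 6)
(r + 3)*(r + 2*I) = r^2 + 3*r + 2*I*r + 6*I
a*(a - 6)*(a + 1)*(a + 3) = a^4 - 2*a^3 - 21*a^2 - 18*a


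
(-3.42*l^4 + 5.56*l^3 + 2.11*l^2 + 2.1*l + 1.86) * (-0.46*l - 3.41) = 1.5732*l^5 + 9.1046*l^4 - 19.9302*l^3 - 8.1611*l^2 - 8.0166*l - 6.3426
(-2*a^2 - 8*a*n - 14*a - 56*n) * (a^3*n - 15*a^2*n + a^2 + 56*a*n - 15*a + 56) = -2*a^5*n - 8*a^4*n^2 + 16*a^4*n - 2*a^4 + 64*a^3*n^2 + 90*a^3*n + 16*a^3 + 392*a^2*n^2 - 720*a^2*n + 98*a^2 - 3136*a*n^2 + 392*a*n - 784*a - 3136*n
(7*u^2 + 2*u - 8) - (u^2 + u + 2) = 6*u^2 + u - 10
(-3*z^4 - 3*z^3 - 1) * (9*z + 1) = -27*z^5 - 30*z^4 - 3*z^3 - 9*z - 1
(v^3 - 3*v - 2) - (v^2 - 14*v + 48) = v^3 - v^2 + 11*v - 50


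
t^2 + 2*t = t*(t + 2)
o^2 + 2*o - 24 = (o - 4)*(o + 6)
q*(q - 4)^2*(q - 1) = q^4 - 9*q^3 + 24*q^2 - 16*q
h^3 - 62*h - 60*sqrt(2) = (h - 6*sqrt(2))*(h + sqrt(2))*(h + 5*sqrt(2))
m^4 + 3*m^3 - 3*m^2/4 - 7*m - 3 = (m - 3/2)*(m + 1/2)*(m + 2)^2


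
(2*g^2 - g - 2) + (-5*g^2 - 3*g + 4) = -3*g^2 - 4*g + 2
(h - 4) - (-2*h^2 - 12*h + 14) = 2*h^2 + 13*h - 18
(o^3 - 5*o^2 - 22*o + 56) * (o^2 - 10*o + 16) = o^5 - 15*o^4 + 44*o^3 + 196*o^2 - 912*o + 896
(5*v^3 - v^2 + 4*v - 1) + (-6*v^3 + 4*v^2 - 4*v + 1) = -v^3 + 3*v^2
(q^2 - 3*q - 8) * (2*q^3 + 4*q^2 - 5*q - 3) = 2*q^5 - 2*q^4 - 33*q^3 - 20*q^2 + 49*q + 24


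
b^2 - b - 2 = (b - 2)*(b + 1)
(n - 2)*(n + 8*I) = n^2 - 2*n + 8*I*n - 16*I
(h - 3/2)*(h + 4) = h^2 + 5*h/2 - 6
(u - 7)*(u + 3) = u^2 - 4*u - 21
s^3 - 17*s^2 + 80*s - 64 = (s - 8)^2*(s - 1)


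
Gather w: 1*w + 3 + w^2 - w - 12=w^2 - 9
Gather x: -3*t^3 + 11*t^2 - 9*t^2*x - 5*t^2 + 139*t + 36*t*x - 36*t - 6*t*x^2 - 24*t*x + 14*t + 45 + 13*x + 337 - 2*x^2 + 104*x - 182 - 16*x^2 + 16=-3*t^3 + 6*t^2 + 117*t + x^2*(-6*t - 18) + x*(-9*t^2 + 12*t + 117) + 216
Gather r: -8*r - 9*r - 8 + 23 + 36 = 51 - 17*r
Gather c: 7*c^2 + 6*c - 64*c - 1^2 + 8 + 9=7*c^2 - 58*c + 16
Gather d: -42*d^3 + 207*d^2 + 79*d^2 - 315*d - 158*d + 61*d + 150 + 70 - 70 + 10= -42*d^3 + 286*d^2 - 412*d + 160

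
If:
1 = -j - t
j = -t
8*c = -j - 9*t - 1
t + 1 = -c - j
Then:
No Solution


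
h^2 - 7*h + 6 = (h - 6)*(h - 1)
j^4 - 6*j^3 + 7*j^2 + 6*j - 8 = (j - 4)*(j - 2)*(j - 1)*(j + 1)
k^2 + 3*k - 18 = (k - 3)*(k + 6)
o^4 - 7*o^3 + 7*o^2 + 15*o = o*(o - 5)*(o - 3)*(o + 1)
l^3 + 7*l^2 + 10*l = l*(l + 2)*(l + 5)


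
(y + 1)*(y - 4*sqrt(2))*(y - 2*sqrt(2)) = y^3 - 6*sqrt(2)*y^2 + y^2 - 6*sqrt(2)*y + 16*y + 16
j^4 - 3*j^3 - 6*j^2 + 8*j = j*(j - 4)*(j - 1)*(j + 2)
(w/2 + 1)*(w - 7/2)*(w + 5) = w^3/2 + 7*w^2/4 - 29*w/4 - 35/2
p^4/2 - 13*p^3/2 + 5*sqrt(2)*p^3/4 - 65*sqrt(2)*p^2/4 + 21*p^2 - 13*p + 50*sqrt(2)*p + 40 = (p/2 + sqrt(2))*(p - 8)*(p - 5)*(p + sqrt(2)/2)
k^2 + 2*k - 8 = (k - 2)*(k + 4)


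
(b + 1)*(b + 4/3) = b^2 + 7*b/3 + 4/3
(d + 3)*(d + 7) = d^2 + 10*d + 21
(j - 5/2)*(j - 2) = j^2 - 9*j/2 + 5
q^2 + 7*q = q*(q + 7)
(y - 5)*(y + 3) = y^2 - 2*y - 15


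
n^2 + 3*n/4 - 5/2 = (n - 5/4)*(n + 2)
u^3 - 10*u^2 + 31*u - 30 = (u - 5)*(u - 3)*(u - 2)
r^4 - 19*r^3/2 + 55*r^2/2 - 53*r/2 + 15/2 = (r - 5)*(r - 3)*(r - 1)*(r - 1/2)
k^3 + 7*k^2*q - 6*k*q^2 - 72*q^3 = (k - 3*q)*(k + 4*q)*(k + 6*q)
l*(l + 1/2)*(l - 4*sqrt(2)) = l^3 - 4*sqrt(2)*l^2 + l^2/2 - 2*sqrt(2)*l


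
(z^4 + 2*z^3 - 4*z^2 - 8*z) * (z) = z^5 + 2*z^4 - 4*z^3 - 8*z^2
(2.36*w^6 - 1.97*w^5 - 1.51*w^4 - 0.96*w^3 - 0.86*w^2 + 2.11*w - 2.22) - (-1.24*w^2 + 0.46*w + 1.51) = 2.36*w^6 - 1.97*w^5 - 1.51*w^4 - 0.96*w^3 + 0.38*w^2 + 1.65*w - 3.73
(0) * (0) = 0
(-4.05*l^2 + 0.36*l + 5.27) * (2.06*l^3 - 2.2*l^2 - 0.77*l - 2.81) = -8.343*l^5 + 9.6516*l^4 + 13.1827*l^3 - 0.4907*l^2 - 5.0695*l - 14.8087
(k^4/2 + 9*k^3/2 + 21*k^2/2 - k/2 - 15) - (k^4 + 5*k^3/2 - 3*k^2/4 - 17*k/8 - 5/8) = -k^4/2 + 2*k^3 + 45*k^2/4 + 13*k/8 - 115/8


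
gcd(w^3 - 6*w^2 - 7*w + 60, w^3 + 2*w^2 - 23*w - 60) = w^2 - 2*w - 15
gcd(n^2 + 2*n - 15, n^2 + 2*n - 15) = n^2 + 2*n - 15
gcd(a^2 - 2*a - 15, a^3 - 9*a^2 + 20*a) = a - 5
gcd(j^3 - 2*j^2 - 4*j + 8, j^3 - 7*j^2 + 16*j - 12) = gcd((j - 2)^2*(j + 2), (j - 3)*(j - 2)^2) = j^2 - 4*j + 4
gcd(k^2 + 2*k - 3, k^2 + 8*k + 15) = k + 3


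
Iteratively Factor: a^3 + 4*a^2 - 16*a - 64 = (a + 4)*(a^2 - 16) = (a - 4)*(a + 4)*(a + 4)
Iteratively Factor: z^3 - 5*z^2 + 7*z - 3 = (z - 1)*(z^2 - 4*z + 3) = (z - 3)*(z - 1)*(z - 1)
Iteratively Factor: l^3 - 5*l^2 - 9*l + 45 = (l + 3)*(l^2 - 8*l + 15) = (l - 5)*(l + 3)*(l - 3)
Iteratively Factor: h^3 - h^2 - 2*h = (h + 1)*(h^2 - 2*h) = h*(h + 1)*(h - 2)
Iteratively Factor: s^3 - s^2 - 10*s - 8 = (s - 4)*(s^2 + 3*s + 2) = (s - 4)*(s + 1)*(s + 2)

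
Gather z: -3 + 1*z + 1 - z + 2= 0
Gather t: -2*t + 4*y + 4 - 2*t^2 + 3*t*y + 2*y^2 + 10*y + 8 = -2*t^2 + t*(3*y - 2) + 2*y^2 + 14*y + 12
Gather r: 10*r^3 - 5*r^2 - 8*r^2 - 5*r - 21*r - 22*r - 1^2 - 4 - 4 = 10*r^3 - 13*r^2 - 48*r - 9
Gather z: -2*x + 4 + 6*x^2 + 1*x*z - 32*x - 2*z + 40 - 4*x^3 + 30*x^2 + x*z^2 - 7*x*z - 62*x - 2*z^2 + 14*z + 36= -4*x^3 + 36*x^2 - 96*x + z^2*(x - 2) + z*(12 - 6*x) + 80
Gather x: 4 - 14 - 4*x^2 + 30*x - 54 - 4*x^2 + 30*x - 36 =-8*x^2 + 60*x - 100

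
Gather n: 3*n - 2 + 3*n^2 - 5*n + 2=3*n^2 - 2*n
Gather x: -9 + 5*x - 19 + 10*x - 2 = 15*x - 30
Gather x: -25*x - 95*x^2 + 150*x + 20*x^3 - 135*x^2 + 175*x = 20*x^3 - 230*x^2 + 300*x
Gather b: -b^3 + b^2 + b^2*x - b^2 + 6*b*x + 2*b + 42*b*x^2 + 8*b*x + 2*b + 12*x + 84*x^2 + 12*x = -b^3 + b^2*x + b*(42*x^2 + 14*x + 4) + 84*x^2 + 24*x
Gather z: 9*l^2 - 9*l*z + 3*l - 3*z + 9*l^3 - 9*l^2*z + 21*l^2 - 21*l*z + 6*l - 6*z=9*l^3 + 30*l^2 + 9*l + z*(-9*l^2 - 30*l - 9)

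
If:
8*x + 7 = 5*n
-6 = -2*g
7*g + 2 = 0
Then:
No Solution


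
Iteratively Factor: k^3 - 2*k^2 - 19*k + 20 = (k - 5)*(k^2 + 3*k - 4) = (k - 5)*(k + 4)*(k - 1)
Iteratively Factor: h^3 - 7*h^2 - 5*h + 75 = (h - 5)*(h^2 - 2*h - 15) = (h - 5)*(h + 3)*(h - 5)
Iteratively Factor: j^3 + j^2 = (j)*(j^2 + j) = j*(j + 1)*(j)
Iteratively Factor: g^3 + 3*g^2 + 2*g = (g + 2)*(g^2 + g) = g*(g + 2)*(g + 1)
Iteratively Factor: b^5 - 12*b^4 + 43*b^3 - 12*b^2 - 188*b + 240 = (b + 2)*(b^4 - 14*b^3 + 71*b^2 - 154*b + 120) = (b - 3)*(b + 2)*(b^3 - 11*b^2 + 38*b - 40) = (b - 5)*(b - 3)*(b + 2)*(b^2 - 6*b + 8) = (b - 5)*(b - 3)*(b - 2)*(b + 2)*(b - 4)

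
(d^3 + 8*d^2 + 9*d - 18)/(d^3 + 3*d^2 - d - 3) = (d + 6)/(d + 1)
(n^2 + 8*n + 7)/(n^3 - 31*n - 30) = (n + 7)/(n^2 - n - 30)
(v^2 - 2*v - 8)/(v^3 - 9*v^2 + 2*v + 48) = (v - 4)/(v^2 - 11*v + 24)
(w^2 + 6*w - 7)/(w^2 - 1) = (w + 7)/(w + 1)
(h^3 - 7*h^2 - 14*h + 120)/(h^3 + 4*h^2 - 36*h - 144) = (h - 5)/(h + 6)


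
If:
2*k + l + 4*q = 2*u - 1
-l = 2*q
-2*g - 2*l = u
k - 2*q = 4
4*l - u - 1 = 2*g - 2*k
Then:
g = -29/16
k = 23/4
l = -7/4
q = 7/8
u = 57/8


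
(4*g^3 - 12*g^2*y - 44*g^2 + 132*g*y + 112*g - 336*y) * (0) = 0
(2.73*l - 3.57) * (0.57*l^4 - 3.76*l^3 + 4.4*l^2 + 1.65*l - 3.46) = 1.5561*l^5 - 12.2997*l^4 + 25.4352*l^3 - 11.2035*l^2 - 15.3363*l + 12.3522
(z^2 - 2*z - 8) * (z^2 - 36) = z^4 - 2*z^3 - 44*z^2 + 72*z + 288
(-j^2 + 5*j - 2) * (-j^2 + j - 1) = j^4 - 6*j^3 + 8*j^2 - 7*j + 2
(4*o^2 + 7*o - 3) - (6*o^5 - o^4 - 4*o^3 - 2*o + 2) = -6*o^5 + o^4 + 4*o^3 + 4*o^2 + 9*o - 5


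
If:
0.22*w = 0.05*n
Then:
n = 4.4*w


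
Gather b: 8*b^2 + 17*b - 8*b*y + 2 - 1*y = 8*b^2 + b*(17 - 8*y) - y + 2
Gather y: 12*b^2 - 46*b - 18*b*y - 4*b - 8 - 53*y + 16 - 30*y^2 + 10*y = 12*b^2 - 50*b - 30*y^2 + y*(-18*b - 43) + 8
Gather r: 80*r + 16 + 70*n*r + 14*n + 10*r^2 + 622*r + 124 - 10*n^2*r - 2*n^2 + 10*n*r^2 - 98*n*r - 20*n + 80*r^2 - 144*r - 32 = -2*n^2 - 6*n + r^2*(10*n + 90) + r*(-10*n^2 - 28*n + 558) + 108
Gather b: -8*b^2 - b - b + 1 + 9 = -8*b^2 - 2*b + 10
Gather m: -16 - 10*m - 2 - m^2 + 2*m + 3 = -m^2 - 8*m - 15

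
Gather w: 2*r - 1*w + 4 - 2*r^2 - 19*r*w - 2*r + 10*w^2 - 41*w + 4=-2*r^2 + 10*w^2 + w*(-19*r - 42) + 8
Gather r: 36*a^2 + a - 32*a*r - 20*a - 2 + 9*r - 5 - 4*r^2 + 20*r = 36*a^2 - 19*a - 4*r^2 + r*(29 - 32*a) - 7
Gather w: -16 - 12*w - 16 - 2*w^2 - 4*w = -2*w^2 - 16*w - 32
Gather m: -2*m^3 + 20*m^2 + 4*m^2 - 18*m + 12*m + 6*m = -2*m^3 + 24*m^2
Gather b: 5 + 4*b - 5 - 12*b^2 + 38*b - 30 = -12*b^2 + 42*b - 30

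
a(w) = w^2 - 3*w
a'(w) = 2*w - 3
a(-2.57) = 14.31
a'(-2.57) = -8.14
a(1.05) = -2.05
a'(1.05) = -0.90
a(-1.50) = 6.75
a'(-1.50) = -6.00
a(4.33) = 5.76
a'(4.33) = 5.66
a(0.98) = -1.98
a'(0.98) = -1.04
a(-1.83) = 8.84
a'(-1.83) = -6.66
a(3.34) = 1.14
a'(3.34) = 3.68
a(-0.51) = 1.79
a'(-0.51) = -4.02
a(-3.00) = 18.00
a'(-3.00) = -9.00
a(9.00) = 54.00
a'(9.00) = 15.00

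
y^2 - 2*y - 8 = (y - 4)*(y + 2)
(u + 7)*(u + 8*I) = u^2 + 7*u + 8*I*u + 56*I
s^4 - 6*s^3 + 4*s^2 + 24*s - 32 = (s - 4)*(s - 2)^2*(s + 2)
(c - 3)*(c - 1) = c^2 - 4*c + 3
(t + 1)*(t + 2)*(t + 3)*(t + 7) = t^4 + 13*t^3 + 53*t^2 + 83*t + 42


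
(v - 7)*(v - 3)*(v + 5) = v^3 - 5*v^2 - 29*v + 105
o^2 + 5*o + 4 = (o + 1)*(o + 4)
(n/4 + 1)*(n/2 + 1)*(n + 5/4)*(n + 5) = n^4/8 + 49*n^3/32 + 207*n^2/32 + 175*n/16 + 25/4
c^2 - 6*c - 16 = (c - 8)*(c + 2)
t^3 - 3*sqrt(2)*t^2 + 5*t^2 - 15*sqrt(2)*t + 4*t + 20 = (t + 5)*(t - 2*sqrt(2))*(t - sqrt(2))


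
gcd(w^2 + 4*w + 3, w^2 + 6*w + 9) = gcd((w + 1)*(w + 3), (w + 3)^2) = w + 3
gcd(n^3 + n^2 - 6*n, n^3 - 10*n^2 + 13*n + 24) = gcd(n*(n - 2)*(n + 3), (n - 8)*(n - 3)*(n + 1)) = 1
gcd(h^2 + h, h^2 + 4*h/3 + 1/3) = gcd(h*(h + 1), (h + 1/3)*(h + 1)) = h + 1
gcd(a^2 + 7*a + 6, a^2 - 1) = a + 1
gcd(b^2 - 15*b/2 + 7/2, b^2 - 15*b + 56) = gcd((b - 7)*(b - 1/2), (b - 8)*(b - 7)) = b - 7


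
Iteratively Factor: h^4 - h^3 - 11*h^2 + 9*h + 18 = (h + 1)*(h^3 - 2*h^2 - 9*h + 18) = (h + 1)*(h + 3)*(h^2 - 5*h + 6) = (h - 2)*(h + 1)*(h + 3)*(h - 3)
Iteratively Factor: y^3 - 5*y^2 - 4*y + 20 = (y - 5)*(y^2 - 4) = (y - 5)*(y - 2)*(y + 2)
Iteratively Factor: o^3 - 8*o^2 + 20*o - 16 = (o - 2)*(o^2 - 6*o + 8) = (o - 4)*(o - 2)*(o - 2)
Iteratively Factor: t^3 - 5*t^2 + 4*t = (t)*(t^2 - 5*t + 4) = t*(t - 1)*(t - 4)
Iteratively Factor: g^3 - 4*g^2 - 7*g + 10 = (g - 5)*(g^2 + g - 2) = (g - 5)*(g - 1)*(g + 2)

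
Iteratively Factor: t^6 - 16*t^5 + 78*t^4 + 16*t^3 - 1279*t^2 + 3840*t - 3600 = (t + 4)*(t^5 - 20*t^4 + 158*t^3 - 616*t^2 + 1185*t - 900) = (t - 5)*(t + 4)*(t^4 - 15*t^3 + 83*t^2 - 201*t + 180) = (t - 5)*(t - 3)*(t + 4)*(t^3 - 12*t^2 + 47*t - 60) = (t - 5)*(t - 3)^2*(t + 4)*(t^2 - 9*t + 20) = (t - 5)^2*(t - 3)^2*(t + 4)*(t - 4)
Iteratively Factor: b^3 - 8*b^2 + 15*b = (b)*(b^2 - 8*b + 15) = b*(b - 5)*(b - 3)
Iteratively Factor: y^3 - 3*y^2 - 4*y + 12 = (y + 2)*(y^2 - 5*y + 6) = (y - 3)*(y + 2)*(y - 2)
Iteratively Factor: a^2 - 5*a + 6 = (a - 2)*(a - 3)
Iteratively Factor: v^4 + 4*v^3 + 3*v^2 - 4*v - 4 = (v + 2)*(v^3 + 2*v^2 - v - 2) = (v + 1)*(v + 2)*(v^2 + v - 2) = (v + 1)*(v + 2)^2*(v - 1)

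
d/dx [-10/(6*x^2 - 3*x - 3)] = 10*(4*x - 1)/(3*(-2*x^2 + x + 1)^2)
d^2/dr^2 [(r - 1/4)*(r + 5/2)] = 2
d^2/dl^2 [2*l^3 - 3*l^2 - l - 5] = 12*l - 6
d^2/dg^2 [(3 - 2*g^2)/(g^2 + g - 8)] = 2*(2*g^3 - 39*g^2 + 9*g - 101)/(g^6 + 3*g^5 - 21*g^4 - 47*g^3 + 168*g^2 + 192*g - 512)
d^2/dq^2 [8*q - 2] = 0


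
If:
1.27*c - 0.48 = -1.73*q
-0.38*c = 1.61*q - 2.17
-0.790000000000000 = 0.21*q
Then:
No Solution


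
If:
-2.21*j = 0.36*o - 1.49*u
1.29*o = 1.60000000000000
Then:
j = 0.67420814479638*u - 0.202041460591392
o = 1.24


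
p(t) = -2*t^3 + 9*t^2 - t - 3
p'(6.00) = -109.00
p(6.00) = -117.00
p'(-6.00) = -325.00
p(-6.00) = 759.00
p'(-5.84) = -310.75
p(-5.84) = 708.14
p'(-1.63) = -46.28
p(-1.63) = 31.20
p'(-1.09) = -27.75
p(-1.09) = 11.37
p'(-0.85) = -20.64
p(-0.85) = 5.58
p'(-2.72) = -94.35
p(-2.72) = 106.55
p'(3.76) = -18.15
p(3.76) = 14.16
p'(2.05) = 10.68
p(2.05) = 15.54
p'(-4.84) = -228.67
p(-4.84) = 439.43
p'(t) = -6*t^2 + 18*t - 1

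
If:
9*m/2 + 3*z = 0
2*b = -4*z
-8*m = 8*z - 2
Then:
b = -3/2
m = -1/2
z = 3/4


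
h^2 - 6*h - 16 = (h - 8)*(h + 2)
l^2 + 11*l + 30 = (l + 5)*(l + 6)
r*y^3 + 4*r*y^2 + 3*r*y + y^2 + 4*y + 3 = (y + 1)*(y + 3)*(r*y + 1)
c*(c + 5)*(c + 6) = c^3 + 11*c^2 + 30*c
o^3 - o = o*(o - 1)*(o + 1)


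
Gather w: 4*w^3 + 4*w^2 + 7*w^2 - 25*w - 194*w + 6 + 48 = 4*w^3 + 11*w^2 - 219*w + 54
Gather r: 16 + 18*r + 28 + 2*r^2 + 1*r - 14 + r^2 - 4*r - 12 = 3*r^2 + 15*r + 18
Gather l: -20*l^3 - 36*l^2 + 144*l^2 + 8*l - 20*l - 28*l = -20*l^3 + 108*l^2 - 40*l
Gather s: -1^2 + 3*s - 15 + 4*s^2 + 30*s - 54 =4*s^2 + 33*s - 70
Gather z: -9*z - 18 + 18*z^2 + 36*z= 18*z^2 + 27*z - 18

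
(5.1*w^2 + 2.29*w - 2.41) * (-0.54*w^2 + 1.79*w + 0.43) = -2.754*w^4 + 7.8924*w^3 + 7.5935*w^2 - 3.3292*w - 1.0363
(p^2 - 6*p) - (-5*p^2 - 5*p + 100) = 6*p^2 - p - 100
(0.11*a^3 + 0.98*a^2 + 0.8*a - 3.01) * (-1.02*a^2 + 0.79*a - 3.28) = -0.1122*a^5 - 0.9127*a^4 - 0.4026*a^3 + 0.4878*a^2 - 5.0019*a + 9.8728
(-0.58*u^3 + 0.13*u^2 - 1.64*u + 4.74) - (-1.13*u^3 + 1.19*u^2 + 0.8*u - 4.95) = 0.55*u^3 - 1.06*u^2 - 2.44*u + 9.69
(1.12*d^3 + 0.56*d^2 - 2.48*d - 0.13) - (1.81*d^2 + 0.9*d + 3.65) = 1.12*d^3 - 1.25*d^2 - 3.38*d - 3.78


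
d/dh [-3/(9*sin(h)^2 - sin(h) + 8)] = 3*(18*sin(h) - 1)*cos(h)/(9*sin(h)^2 - sin(h) + 8)^2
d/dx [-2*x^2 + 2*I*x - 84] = -4*x + 2*I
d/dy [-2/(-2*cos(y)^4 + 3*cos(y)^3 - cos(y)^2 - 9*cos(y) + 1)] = 2*(8*cos(y)^3 - 9*cos(y)^2 + 2*cos(y) + 9)*sin(y)/(2*cos(y)^4 - 3*cos(y)^3 + cos(y)^2 + 9*cos(y) - 1)^2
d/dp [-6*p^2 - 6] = -12*p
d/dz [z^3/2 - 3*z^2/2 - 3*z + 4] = 3*z^2/2 - 3*z - 3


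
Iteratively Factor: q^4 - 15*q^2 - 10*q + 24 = (q + 2)*(q^3 - 2*q^2 - 11*q + 12) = (q - 4)*(q + 2)*(q^2 + 2*q - 3) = (q - 4)*(q + 2)*(q + 3)*(q - 1)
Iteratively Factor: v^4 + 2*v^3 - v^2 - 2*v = (v - 1)*(v^3 + 3*v^2 + 2*v) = v*(v - 1)*(v^2 + 3*v + 2) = v*(v - 1)*(v + 2)*(v + 1)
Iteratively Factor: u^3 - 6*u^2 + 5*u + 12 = (u - 3)*(u^2 - 3*u - 4) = (u - 4)*(u - 3)*(u + 1)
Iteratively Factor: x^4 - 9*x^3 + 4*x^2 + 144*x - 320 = (x - 4)*(x^3 - 5*x^2 - 16*x + 80) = (x - 5)*(x - 4)*(x^2 - 16) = (x - 5)*(x - 4)^2*(x + 4)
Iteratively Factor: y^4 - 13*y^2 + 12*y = (y - 3)*(y^3 + 3*y^2 - 4*y) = (y - 3)*(y - 1)*(y^2 + 4*y) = y*(y - 3)*(y - 1)*(y + 4)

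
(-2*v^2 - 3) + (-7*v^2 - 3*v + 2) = -9*v^2 - 3*v - 1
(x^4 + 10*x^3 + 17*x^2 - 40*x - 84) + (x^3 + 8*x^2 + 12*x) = x^4 + 11*x^3 + 25*x^2 - 28*x - 84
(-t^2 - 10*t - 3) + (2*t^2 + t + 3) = t^2 - 9*t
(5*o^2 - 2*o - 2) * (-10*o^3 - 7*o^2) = -50*o^5 - 15*o^4 + 34*o^3 + 14*o^2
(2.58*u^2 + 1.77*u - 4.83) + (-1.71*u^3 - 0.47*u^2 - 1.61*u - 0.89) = -1.71*u^3 + 2.11*u^2 + 0.16*u - 5.72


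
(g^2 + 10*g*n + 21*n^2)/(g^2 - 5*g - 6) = (g^2 + 10*g*n + 21*n^2)/(g^2 - 5*g - 6)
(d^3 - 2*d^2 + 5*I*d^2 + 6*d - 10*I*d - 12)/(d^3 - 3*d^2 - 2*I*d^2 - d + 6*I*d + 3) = (d^2 + d*(-2 + 6*I) - 12*I)/(d^2 + d*(-3 - I) + 3*I)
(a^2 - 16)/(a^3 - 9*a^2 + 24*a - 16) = (a + 4)/(a^2 - 5*a + 4)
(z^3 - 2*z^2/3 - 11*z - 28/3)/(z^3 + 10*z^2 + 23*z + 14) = (3*z^2 - 5*z - 28)/(3*(z^2 + 9*z + 14))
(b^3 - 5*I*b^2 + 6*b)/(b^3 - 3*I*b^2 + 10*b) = (b^2 - 5*I*b + 6)/(b^2 - 3*I*b + 10)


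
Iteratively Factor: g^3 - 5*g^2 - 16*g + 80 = (g + 4)*(g^2 - 9*g + 20) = (g - 5)*(g + 4)*(g - 4)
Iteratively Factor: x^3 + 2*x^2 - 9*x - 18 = (x + 2)*(x^2 - 9) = (x - 3)*(x + 2)*(x + 3)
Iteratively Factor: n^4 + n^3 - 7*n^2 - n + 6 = (n + 3)*(n^3 - 2*n^2 - n + 2) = (n + 1)*(n + 3)*(n^2 - 3*n + 2) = (n - 2)*(n + 1)*(n + 3)*(n - 1)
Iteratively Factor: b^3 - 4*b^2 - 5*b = (b)*(b^2 - 4*b - 5) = b*(b + 1)*(b - 5)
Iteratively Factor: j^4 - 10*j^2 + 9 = (j + 3)*(j^3 - 3*j^2 - j + 3) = (j - 3)*(j + 3)*(j^2 - 1) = (j - 3)*(j - 1)*(j + 3)*(j + 1)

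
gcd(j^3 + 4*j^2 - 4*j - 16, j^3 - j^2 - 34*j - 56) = j^2 + 6*j + 8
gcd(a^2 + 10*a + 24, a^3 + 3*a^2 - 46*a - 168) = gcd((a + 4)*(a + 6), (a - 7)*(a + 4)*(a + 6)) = a^2 + 10*a + 24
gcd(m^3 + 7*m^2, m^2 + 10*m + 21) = m + 7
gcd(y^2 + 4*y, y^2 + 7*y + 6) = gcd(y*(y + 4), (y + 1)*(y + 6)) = 1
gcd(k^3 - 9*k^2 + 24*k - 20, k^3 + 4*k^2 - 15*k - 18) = 1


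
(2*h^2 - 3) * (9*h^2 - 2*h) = 18*h^4 - 4*h^3 - 27*h^2 + 6*h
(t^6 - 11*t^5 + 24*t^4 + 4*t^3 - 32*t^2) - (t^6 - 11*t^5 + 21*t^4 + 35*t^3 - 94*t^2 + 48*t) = 3*t^4 - 31*t^3 + 62*t^2 - 48*t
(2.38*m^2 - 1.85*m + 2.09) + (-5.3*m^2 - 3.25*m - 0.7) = -2.92*m^2 - 5.1*m + 1.39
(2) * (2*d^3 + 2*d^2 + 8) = 4*d^3 + 4*d^2 + 16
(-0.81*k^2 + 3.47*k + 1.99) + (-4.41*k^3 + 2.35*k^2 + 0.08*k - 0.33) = -4.41*k^3 + 1.54*k^2 + 3.55*k + 1.66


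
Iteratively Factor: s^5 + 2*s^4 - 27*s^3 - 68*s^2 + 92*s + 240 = (s + 3)*(s^4 - s^3 - 24*s^2 + 4*s + 80) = (s - 2)*(s + 3)*(s^3 + s^2 - 22*s - 40) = (s - 2)*(s + 3)*(s + 4)*(s^2 - 3*s - 10) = (s - 5)*(s - 2)*(s + 3)*(s + 4)*(s + 2)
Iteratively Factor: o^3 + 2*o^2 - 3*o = (o - 1)*(o^2 + 3*o) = (o - 1)*(o + 3)*(o)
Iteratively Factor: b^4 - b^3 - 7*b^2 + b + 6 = (b - 3)*(b^3 + 2*b^2 - b - 2) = (b - 3)*(b + 1)*(b^2 + b - 2) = (b - 3)*(b + 1)*(b + 2)*(b - 1)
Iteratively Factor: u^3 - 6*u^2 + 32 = (u + 2)*(u^2 - 8*u + 16) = (u - 4)*(u + 2)*(u - 4)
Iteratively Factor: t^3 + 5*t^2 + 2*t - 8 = (t - 1)*(t^2 + 6*t + 8) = (t - 1)*(t + 2)*(t + 4)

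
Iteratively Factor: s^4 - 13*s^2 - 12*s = (s + 1)*(s^3 - s^2 - 12*s) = (s + 1)*(s + 3)*(s^2 - 4*s) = s*(s + 1)*(s + 3)*(s - 4)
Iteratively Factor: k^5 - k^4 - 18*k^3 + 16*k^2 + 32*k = (k + 1)*(k^4 - 2*k^3 - 16*k^2 + 32*k) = k*(k + 1)*(k^3 - 2*k^2 - 16*k + 32) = k*(k - 4)*(k + 1)*(k^2 + 2*k - 8) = k*(k - 4)*(k + 1)*(k + 4)*(k - 2)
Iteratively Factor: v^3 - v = (v - 1)*(v^2 + v) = (v - 1)*(v + 1)*(v)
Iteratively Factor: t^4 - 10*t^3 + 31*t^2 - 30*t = (t)*(t^3 - 10*t^2 + 31*t - 30) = t*(t - 5)*(t^2 - 5*t + 6) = t*(t - 5)*(t - 2)*(t - 3)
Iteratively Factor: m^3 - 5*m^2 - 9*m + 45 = (m - 3)*(m^2 - 2*m - 15) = (m - 5)*(m - 3)*(m + 3)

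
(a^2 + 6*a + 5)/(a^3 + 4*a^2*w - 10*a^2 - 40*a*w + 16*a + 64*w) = (a^2 + 6*a + 5)/(a^3 + 4*a^2*w - 10*a^2 - 40*a*w + 16*a + 64*w)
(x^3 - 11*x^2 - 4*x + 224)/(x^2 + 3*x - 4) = (x^2 - 15*x + 56)/(x - 1)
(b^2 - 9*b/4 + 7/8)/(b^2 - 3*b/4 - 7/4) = (b - 1/2)/(b + 1)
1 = 1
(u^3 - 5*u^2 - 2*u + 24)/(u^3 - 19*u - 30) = (u^2 - 7*u + 12)/(u^2 - 2*u - 15)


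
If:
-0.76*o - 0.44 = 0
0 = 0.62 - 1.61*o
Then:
No Solution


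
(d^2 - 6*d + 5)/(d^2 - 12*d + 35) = (d - 1)/(d - 7)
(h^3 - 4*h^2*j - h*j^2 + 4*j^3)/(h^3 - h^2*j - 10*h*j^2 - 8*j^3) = (h - j)/(h + 2*j)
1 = 1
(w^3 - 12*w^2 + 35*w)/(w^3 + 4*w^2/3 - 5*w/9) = 9*(w^2 - 12*w + 35)/(9*w^2 + 12*w - 5)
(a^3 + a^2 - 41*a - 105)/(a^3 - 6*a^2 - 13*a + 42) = (a + 5)/(a - 2)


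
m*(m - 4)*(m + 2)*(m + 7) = m^4 + 5*m^3 - 22*m^2 - 56*m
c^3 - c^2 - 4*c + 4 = (c - 2)*(c - 1)*(c + 2)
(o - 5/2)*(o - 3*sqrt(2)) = o^2 - 3*sqrt(2)*o - 5*o/2 + 15*sqrt(2)/2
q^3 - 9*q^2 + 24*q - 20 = (q - 5)*(q - 2)^2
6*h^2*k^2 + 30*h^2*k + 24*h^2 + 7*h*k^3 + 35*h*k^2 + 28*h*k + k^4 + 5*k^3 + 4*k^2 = (h + k)*(6*h + k)*(k + 1)*(k + 4)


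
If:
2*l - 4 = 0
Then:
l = 2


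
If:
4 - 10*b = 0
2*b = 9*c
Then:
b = 2/5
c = 4/45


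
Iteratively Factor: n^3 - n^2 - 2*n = (n + 1)*(n^2 - 2*n) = n*(n + 1)*(n - 2)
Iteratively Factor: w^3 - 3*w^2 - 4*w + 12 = (w - 3)*(w^2 - 4) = (w - 3)*(w + 2)*(w - 2)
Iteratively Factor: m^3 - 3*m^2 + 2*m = (m - 1)*(m^2 - 2*m) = (m - 2)*(m - 1)*(m)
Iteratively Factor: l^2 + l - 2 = (l - 1)*(l + 2)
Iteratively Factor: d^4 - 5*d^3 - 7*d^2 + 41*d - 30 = (d + 3)*(d^3 - 8*d^2 + 17*d - 10) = (d - 5)*(d + 3)*(d^2 - 3*d + 2) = (d - 5)*(d - 2)*(d + 3)*(d - 1)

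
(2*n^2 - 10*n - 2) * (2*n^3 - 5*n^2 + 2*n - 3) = 4*n^5 - 30*n^4 + 50*n^3 - 16*n^2 + 26*n + 6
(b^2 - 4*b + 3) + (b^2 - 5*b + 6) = 2*b^2 - 9*b + 9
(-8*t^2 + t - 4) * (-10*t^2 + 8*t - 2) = 80*t^4 - 74*t^3 + 64*t^2 - 34*t + 8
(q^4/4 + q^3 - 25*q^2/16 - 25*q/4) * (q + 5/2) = q^5/4 + 13*q^4/8 + 15*q^3/16 - 325*q^2/32 - 125*q/8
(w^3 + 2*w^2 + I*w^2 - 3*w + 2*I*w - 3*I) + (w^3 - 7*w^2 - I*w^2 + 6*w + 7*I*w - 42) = 2*w^3 - 5*w^2 + 3*w + 9*I*w - 42 - 3*I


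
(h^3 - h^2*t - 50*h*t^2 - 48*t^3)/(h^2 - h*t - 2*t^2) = (-h^2 + 2*h*t + 48*t^2)/(-h + 2*t)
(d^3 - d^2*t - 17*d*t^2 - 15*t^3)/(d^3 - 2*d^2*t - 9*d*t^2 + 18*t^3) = (d^2 - 4*d*t - 5*t^2)/(d^2 - 5*d*t + 6*t^2)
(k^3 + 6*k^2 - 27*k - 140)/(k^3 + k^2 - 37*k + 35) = (k + 4)/(k - 1)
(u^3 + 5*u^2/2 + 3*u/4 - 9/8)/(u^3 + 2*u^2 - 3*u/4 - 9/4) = (u - 1/2)/(u - 1)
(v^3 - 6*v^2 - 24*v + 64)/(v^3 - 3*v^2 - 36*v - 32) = (v - 2)/(v + 1)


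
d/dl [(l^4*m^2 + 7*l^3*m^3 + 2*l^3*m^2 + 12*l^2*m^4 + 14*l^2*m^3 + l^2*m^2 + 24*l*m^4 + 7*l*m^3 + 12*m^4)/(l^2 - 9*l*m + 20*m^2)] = 2*m^2*(l^5 - 10*l^4*m + l^4 - 23*l^3*m^2 - 18*l^3*m + 156*l^2*m^3 - 15*l^2*m^2 - 8*l^2*m + 240*l*m^4 + 280*l*m^3 + 8*l*m^2 + 240*m^4 + 124*m^3)/(l^4 - 18*l^3*m + 121*l^2*m^2 - 360*l*m^3 + 400*m^4)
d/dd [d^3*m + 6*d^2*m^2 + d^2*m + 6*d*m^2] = m*(3*d^2 + 12*d*m + 2*d + 6*m)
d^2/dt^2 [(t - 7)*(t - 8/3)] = 2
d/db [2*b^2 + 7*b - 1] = 4*b + 7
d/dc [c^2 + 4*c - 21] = 2*c + 4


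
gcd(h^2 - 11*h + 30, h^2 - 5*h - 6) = h - 6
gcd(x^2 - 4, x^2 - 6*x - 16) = x + 2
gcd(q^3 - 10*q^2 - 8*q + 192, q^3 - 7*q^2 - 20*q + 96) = q^2 - 4*q - 32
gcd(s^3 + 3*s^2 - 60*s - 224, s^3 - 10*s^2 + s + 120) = s - 8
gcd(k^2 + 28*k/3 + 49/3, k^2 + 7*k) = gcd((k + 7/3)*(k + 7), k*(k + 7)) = k + 7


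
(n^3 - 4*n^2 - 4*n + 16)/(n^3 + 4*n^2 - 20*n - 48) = (n - 2)/(n + 6)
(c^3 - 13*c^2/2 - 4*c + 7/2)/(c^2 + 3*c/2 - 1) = (c^2 - 6*c - 7)/(c + 2)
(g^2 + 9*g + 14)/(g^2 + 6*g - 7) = (g + 2)/(g - 1)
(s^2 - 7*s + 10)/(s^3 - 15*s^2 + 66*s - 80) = 1/(s - 8)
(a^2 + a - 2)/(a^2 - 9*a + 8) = (a + 2)/(a - 8)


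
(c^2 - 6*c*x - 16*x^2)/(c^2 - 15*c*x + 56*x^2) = (-c - 2*x)/(-c + 7*x)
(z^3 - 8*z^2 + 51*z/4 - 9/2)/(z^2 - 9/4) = (2*z^2 - 13*z + 6)/(2*z + 3)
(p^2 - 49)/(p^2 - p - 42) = (p + 7)/(p + 6)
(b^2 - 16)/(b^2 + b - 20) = (b + 4)/(b + 5)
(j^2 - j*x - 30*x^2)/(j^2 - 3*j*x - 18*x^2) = (j + 5*x)/(j + 3*x)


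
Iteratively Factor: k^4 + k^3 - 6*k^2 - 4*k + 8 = (k + 2)*(k^3 - k^2 - 4*k + 4) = (k - 2)*(k + 2)*(k^2 + k - 2) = (k - 2)*(k + 2)^2*(k - 1)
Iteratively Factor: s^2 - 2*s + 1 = (s - 1)*(s - 1)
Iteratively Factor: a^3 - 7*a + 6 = (a + 3)*(a^2 - 3*a + 2) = (a - 2)*(a + 3)*(a - 1)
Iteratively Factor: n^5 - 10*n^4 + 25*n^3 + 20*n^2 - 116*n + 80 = (n - 1)*(n^4 - 9*n^3 + 16*n^2 + 36*n - 80) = (n - 5)*(n - 1)*(n^3 - 4*n^2 - 4*n + 16) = (n - 5)*(n - 1)*(n + 2)*(n^2 - 6*n + 8) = (n - 5)*(n - 2)*(n - 1)*(n + 2)*(n - 4)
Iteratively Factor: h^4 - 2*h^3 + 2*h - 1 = (h - 1)*(h^3 - h^2 - h + 1) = (h - 1)^2*(h^2 - 1) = (h - 1)^2*(h + 1)*(h - 1)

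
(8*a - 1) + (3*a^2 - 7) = 3*a^2 + 8*a - 8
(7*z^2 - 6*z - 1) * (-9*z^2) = -63*z^4 + 54*z^3 + 9*z^2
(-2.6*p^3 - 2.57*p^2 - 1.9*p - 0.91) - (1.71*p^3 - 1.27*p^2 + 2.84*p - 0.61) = -4.31*p^3 - 1.3*p^2 - 4.74*p - 0.3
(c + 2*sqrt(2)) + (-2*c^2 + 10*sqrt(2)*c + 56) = -2*c^2 + c + 10*sqrt(2)*c + 2*sqrt(2) + 56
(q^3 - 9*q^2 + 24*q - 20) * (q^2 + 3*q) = q^5 - 6*q^4 - 3*q^3 + 52*q^2 - 60*q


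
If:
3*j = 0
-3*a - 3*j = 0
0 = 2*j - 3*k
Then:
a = 0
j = 0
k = 0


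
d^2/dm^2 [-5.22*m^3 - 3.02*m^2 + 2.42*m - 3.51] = -31.32*m - 6.04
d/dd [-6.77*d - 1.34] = -6.77000000000000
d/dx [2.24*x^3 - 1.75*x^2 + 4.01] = x*(6.72*x - 3.5)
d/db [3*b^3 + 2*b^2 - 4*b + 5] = 9*b^2 + 4*b - 4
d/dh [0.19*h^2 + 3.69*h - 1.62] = 0.38*h + 3.69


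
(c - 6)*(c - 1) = c^2 - 7*c + 6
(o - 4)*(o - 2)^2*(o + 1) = o^4 - 7*o^3 + 12*o^2 + 4*o - 16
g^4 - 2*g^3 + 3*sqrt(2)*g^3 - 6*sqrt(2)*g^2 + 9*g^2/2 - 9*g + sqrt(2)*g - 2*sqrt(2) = (g - 2)*(g + sqrt(2)/2)^2*(g + 2*sqrt(2))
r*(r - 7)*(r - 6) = r^3 - 13*r^2 + 42*r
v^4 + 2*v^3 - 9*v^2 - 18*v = v*(v - 3)*(v + 2)*(v + 3)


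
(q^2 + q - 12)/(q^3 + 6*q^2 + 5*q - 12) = (q - 3)/(q^2 + 2*q - 3)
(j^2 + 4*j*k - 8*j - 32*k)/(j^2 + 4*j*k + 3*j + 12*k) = (j - 8)/(j + 3)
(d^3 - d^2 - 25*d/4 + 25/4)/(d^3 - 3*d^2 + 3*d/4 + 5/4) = (2*d + 5)/(2*d + 1)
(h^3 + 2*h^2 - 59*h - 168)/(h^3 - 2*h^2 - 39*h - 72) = (h + 7)/(h + 3)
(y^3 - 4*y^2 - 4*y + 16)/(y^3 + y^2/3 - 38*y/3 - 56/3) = 3*(y - 2)/(3*y + 7)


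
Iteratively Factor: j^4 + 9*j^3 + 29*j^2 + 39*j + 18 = (j + 2)*(j^3 + 7*j^2 + 15*j + 9) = (j + 2)*(j + 3)*(j^2 + 4*j + 3) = (j + 1)*(j + 2)*(j + 3)*(j + 3)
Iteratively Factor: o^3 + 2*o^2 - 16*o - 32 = (o + 4)*(o^2 - 2*o - 8) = (o - 4)*(o + 4)*(o + 2)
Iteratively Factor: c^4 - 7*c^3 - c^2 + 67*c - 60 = (c - 5)*(c^3 - 2*c^2 - 11*c + 12) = (c - 5)*(c + 3)*(c^2 - 5*c + 4) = (c - 5)*(c - 1)*(c + 3)*(c - 4)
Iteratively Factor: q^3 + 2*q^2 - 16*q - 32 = (q + 2)*(q^2 - 16) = (q - 4)*(q + 2)*(q + 4)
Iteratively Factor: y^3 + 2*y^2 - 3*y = (y + 3)*(y^2 - y) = (y - 1)*(y + 3)*(y)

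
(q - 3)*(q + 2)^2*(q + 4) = q^4 + 5*q^3 - 4*q^2 - 44*q - 48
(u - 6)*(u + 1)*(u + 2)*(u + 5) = u^4 + 2*u^3 - 31*u^2 - 92*u - 60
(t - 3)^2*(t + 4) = t^3 - 2*t^2 - 15*t + 36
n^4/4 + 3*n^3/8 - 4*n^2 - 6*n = n*(n/4 + 1)*(n - 4)*(n + 3/2)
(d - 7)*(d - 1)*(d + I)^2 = d^4 - 8*d^3 + 2*I*d^3 + 6*d^2 - 16*I*d^2 + 8*d + 14*I*d - 7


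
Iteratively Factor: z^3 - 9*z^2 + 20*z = (z - 4)*(z^2 - 5*z) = z*(z - 4)*(z - 5)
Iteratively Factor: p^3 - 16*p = (p)*(p^2 - 16) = p*(p - 4)*(p + 4)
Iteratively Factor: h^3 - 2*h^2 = (h - 2)*(h^2) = h*(h - 2)*(h)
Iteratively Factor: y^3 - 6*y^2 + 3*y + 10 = (y - 5)*(y^2 - y - 2) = (y - 5)*(y - 2)*(y + 1)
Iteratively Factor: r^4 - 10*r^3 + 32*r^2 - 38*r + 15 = (r - 1)*(r^3 - 9*r^2 + 23*r - 15) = (r - 5)*(r - 1)*(r^2 - 4*r + 3) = (r - 5)*(r - 3)*(r - 1)*(r - 1)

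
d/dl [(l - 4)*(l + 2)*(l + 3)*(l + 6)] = 4*l^3 + 21*l^2 - 16*l - 108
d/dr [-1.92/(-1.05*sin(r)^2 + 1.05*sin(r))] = 0.90702947845805*(2.016 - 4.032*sin(r))*cos(r)/((sin(r) - 1)^2*sin(r)^2)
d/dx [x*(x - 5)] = 2*x - 5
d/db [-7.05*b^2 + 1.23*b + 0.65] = 1.23 - 14.1*b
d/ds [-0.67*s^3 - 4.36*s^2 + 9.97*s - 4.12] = -2.01*s^2 - 8.72*s + 9.97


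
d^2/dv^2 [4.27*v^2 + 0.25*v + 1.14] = 8.54000000000000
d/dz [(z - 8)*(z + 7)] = 2*z - 1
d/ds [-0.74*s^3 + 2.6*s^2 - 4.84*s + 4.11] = -2.22*s^2 + 5.2*s - 4.84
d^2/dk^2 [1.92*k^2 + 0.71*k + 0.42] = 3.84000000000000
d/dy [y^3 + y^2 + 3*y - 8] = 3*y^2 + 2*y + 3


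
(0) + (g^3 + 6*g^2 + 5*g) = g^3 + 6*g^2 + 5*g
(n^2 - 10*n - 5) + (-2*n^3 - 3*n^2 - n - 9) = -2*n^3 - 2*n^2 - 11*n - 14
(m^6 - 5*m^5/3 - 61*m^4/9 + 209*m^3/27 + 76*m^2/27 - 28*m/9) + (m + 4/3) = m^6 - 5*m^5/3 - 61*m^4/9 + 209*m^3/27 + 76*m^2/27 - 19*m/9 + 4/3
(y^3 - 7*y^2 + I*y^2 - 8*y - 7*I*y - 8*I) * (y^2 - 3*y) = y^5 - 10*y^4 + I*y^4 + 13*y^3 - 10*I*y^3 + 24*y^2 + 13*I*y^2 + 24*I*y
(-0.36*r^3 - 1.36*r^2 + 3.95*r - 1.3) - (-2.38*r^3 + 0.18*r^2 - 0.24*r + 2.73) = 2.02*r^3 - 1.54*r^2 + 4.19*r - 4.03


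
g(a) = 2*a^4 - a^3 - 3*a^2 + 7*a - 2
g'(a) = 8*a^3 - 3*a^2 - 6*a + 7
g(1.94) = 21.32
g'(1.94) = 42.48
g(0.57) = 1.04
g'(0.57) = 4.09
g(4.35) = 605.49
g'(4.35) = 582.64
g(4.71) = 844.20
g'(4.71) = 748.08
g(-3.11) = 164.39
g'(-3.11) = -244.00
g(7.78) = 6727.34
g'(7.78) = 3546.02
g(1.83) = 17.07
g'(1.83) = 35.00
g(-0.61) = -6.88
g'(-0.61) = 7.73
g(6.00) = 2308.00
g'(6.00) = 1591.00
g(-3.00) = 139.00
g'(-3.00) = -218.00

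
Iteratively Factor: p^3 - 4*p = (p)*(p^2 - 4) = p*(p - 2)*(p + 2)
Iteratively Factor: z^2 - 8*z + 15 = (z - 5)*(z - 3)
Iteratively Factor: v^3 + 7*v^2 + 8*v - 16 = (v + 4)*(v^2 + 3*v - 4) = (v + 4)^2*(v - 1)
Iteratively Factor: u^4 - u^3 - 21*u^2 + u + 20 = (u - 5)*(u^3 + 4*u^2 - u - 4) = (u - 5)*(u + 4)*(u^2 - 1) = (u - 5)*(u - 1)*(u + 4)*(u + 1)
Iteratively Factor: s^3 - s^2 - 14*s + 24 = (s - 3)*(s^2 + 2*s - 8) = (s - 3)*(s - 2)*(s + 4)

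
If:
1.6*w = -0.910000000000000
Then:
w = -0.57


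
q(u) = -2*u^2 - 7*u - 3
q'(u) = -4*u - 7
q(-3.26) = -1.44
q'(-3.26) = 6.04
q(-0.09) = -2.39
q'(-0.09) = -6.64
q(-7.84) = -71.05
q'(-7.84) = 24.36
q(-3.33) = -1.87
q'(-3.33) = 6.32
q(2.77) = -37.74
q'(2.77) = -18.08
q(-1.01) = 2.03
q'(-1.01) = -2.96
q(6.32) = -127.12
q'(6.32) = -32.28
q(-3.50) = -3.00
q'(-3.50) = 7.00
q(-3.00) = 0.00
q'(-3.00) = 5.00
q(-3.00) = 0.00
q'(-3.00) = 5.00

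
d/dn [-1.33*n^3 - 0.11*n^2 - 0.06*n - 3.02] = -3.99*n^2 - 0.22*n - 0.06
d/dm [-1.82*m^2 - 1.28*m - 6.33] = -3.64*m - 1.28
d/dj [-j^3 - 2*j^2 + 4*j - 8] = -3*j^2 - 4*j + 4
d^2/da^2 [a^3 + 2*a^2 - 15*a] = 6*a + 4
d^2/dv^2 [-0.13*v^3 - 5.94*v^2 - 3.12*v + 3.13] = -0.78*v - 11.88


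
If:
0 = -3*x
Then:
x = 0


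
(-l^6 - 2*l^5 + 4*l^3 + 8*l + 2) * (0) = 0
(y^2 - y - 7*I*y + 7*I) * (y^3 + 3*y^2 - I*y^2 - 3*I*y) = y^5 + 2*y^4 - 8*I*y^4 - 10*y^3 - 16*I*y^3 - 14*y^2 + 24*I*y^2 + 21*y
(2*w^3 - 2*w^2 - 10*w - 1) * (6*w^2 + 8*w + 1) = 12*w^5 + 4*w^4 - 74*w^3 - 88*w^2 - 18*w - 1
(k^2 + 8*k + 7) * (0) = 0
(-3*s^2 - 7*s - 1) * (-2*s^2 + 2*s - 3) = 6*s^4 + 8*s^3 - 3*s^2 + 19*s + 3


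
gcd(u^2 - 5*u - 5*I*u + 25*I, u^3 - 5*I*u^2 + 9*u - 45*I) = u - 5*I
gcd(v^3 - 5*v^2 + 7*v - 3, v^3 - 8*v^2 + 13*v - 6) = v^2 - 2*v + 1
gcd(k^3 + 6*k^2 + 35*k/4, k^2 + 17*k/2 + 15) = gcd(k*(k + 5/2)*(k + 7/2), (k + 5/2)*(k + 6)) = k + 5/2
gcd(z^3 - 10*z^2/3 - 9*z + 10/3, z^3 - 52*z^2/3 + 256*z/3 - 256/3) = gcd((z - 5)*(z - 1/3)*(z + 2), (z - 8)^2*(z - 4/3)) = 1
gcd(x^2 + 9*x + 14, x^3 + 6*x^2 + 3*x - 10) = x + 2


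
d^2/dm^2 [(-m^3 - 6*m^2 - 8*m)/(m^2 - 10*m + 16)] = 16*(-19*m^3 + 96*m^2 - 48*m - 352)/(m^6 - 30*m^5 + 348*m^4 - 1960*m^3 + 5568*m^2 - 7680*m + 4096)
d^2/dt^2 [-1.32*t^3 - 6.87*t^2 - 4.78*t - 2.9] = -7.92*t - 13.74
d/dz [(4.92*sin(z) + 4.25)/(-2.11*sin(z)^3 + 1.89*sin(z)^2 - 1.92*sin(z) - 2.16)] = (20.7624*sin(z)^3 + 17.6037*sin(z)^2 - 16.065*sin(z) - 2.4672)*cos(z)/(4.4521*sin(z)^6 - 7.9758*sin(z)^5 + 11.6745*sin(z)^4 + 1.8576*sin(z)^3 - 4.4784*sin(z)^2 + 8.2944*sin(z) + 4.6656)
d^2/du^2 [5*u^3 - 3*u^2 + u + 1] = 30*u - 6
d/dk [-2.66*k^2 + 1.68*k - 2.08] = 1.68 - 5.32*k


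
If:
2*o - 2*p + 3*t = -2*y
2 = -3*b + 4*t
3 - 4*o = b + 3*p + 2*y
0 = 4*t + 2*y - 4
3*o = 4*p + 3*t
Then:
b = -442/67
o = -238/67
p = 45/67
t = -298/67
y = 730/67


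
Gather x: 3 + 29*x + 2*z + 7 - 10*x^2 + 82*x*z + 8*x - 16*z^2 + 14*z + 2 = -10*x^2 + x*(82*z + 37) - 16*z^2 + 16*z + 12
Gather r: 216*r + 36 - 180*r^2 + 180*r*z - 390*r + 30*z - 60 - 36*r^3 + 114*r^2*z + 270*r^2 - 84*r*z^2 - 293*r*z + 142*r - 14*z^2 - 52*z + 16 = -36*r^3 + r^2*(114*z + 90) + r*(-84*z^2 - 113*z - 32) - 14*z^2 - 22*z - 8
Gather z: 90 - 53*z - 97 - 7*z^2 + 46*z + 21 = -7*z^2 - 7*z + 14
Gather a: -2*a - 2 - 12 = -2*a - 14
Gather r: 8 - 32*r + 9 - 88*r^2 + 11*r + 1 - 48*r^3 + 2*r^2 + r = -48*r^3 - 86*r^2 - 20*r + 18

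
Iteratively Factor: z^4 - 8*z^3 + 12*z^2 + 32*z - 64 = (z - 2)*(z^3 - 6*z^2 + 32) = (z - 2)*(z + 2)*(z^2 - 8*z + 16) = (z - 4)*(z - 2)*(z + 2)*(z - 4)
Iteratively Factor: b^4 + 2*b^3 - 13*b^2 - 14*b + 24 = (b + 2)*(b^3 - 13*b + 12) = (b - 3)*(b + 2)*(b^2 + 3*b - 4) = (b - 3)*(b + 2)*(b + 4)*(b - 1)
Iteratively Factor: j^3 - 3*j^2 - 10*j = (j - 5)*(j^2 + 2*j) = (j - 5)*(j + 2)*(j)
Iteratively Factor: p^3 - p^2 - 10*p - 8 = (p + 1)*(p^2 - 2*p - 8) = (p + 1)*(p + 2)*(p - 4)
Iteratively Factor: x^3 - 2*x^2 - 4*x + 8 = (x - 2)*(x^2 - 4) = (x - 2)*(x + 2)*(x - 2)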